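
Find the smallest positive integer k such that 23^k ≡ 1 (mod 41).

The order of 23 must divide p − 1 = 40 = 2^3 · 5.
Divisors: 1, 2, 4, 5, 8, 10, 20, 40.
Check each in increasing order: 23^1 ≡ 23;  23^2 ≡ 37;  23^4 ≡ 16;  23^5 ≡ 40;  23^8 ≡ 10;  23^10 ≡ 1.
Smallest exponent giving 1 is 10.

10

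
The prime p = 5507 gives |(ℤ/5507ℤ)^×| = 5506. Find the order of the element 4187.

The order of 4187 must divide p − 1 = 5506 = 2 · 2753.
Divisors: 1, 2, 2753, 5506.
Check each in increasing order: 4187^1 ≡ 4187;  4187^2 ≡ 2188;  4187^2753 ≡ 5506;  4187^5506 ≡ 1.
Smallest exponent giving 1 is 5506.

5506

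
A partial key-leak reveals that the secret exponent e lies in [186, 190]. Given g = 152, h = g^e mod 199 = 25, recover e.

186

Compute 152^186 mod 199 = 25, then multiply by 152 repeatedly:
  152^186=25
Found 25 at exponent 186.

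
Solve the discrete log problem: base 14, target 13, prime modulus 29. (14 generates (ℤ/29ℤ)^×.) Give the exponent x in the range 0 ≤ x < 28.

10

Successive powers of 14 modulo 29:
  14^0=1  14^1=14  14^2=22  14^3=18  14^4=20  14^5=19
  14^6=5  14^7=12  14^8=23  14^9=3  14^10=13
So 14^10 ≡ 13 (mod 29), giving x = 10.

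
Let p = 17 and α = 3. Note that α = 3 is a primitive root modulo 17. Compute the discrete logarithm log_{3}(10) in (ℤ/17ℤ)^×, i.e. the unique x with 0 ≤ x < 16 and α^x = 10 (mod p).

3

Successive powers of 3 modulo 17:
  3^0=1  3^1=3  3^2=9  3^3=10
So 3^3 ≡ 10 (mod 17), giving x = 3.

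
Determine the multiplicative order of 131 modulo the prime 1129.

564

The order of 131 must divide p − 1 = 1128 = 2^3 · 3 · 47.
Divisors: 1, 2, 3, 4, 6, 8, 12, 24, 47, 94, 141, 188, 282, 376, 564, 1128.
Check each in increasing order: 131^1 ≡ 131;  131^2 ≡ 226;  131^3 ≡ 252;  131^4 ≡ 271;  131^6 ≡ 280;  131^8 ≡ 56;  131^12 ≡ 499;  131^24 ≡ 621;  131^47 ≡ 298;  131^94 ≡ 742;  131^141 ≡ 961;  131^188 ≡ 741;  131^282 ≡ 1128;  131^376 ≡ 387;  131^564 ≡ 1.
Smallest exponent giving 1 is 564.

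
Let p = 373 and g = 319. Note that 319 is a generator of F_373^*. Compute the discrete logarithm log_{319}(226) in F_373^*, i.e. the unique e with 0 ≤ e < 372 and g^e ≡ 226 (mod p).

Baby-step giant-step with m = ceil(sqrt(372)) = 20.
Baby table (319^j mod 373 for j=0..19):
  0:1  1:319  2:305  3:315  4:148  5:214  6:7  7:368
  8:270  9:340  10:290  11:6  12:49  13:338  14:25  15:142
  16:165  17:42  18:343  19:128
Giant step factor: 319^(-20) ≡ 81 (mod 373).
Scan 226·81^i mod 373 for i = 0, 1, …:
  i=0: 226   i=1: 29   i=2: 111   i=3: 39
  i=4: 175   i=5: 1
Match at i=5, j=0: e = 5·20 + 0 = 100.

100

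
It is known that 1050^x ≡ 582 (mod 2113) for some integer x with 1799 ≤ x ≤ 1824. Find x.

Compute 1050^1799 mod 2113 = 582, then multiply by 1050 repeatedly:
  1050^1799=582
Found 582 at exponent 1799.

1799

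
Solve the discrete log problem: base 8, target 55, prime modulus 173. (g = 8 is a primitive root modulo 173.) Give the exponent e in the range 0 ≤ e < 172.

78

Baby-step giant-step with m = ceil(sqrt(172)) = 14.
Baby table (8^j mod 173 for j=0..13):
  0:1  1:8  2:64  3:166  4:117  5:71  6:49  7:46
  8:22  9:3  10:24  11:19  12:152  13:5
Giant step factor: 8^(-14) ≡ 13 (mod 173).
Scan 55·13^i mod 173 for i = 0, 1, …:
  i=0: 55   i=1: 23   i=2: 126   i=3: 81
  i=4: 15   i=5: 22
Match at i=5, j=8: e = 5·14 + 8 = 78.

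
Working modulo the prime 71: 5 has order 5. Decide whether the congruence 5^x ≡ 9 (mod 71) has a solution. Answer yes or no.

no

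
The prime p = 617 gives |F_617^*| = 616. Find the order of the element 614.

616

The order of 614 must divide p − 1 = 616 = 2^3 · 7 · 11.
Divisors: 1, 2, 4, 7, 8, 11, 14, 22, 28, 44, 56, 77, 88, 154, 308, 616.
Check each in increasing order: 614^1 ≡ 614;  614^2 ≡ 9;  614^4 ≡ 81;  614^7 ≡ 281;  614^8 ≡ 391;  614^11 ≡ 549;  614^14 ≡ 602;  614^22 ≡ 305;  614^28 ≡ 225;  614^44 ≡ 475;  614^56 ≡ 31;  614^77 ≡ 139;  614^88 ≡ 420;  614^154 ≡ 194;  614^308 ≡ 616;  614^616 ≡ 1.
Smallest exponent giving 1 is 616.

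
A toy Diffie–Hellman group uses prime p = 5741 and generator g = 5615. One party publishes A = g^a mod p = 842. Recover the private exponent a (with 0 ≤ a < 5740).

2015

Baby-step giant-step with m = ceil(sqrt(5740)) = 76.
Baby table (5615^j mod 5741 for j=0..75):
  0:1  1:5615  2:4394  3:3233  4:253  5:2568  6:3669  7:2727
  8:858  9:971  10:3956  11:1011  12:4657  13:4541  14:1934  15:3179
  16:1316  17:673  18:1317  19:547  20:5711  21:3780  22:223  23:607
  24:3892  25:3334  26:4750  27:4305  28:2965  29:5316  30:1881  31:4116
  32:3815  33:1554  34:5131  35:2227  36:707  37:2774  38:677  39:813
  40:900  41:1420  42:4792  43:4754  44:3801  45:3318  46:1025  47:2893
  48:2906  49:1268  50:980  51:2822  52:370  53:5049  54:1077  55:2082
  56:1754  57:2895  58:2654  59:4315  60:1705  61:3328  62:5506  63:905
  64:790  65:3798  66:3696  67:5066  68:4676  69:2147  70:5046  71:1455
  72:382  73:3537  74:2136  75:691
Giant step factor: 5615^(-76) ≡ 4757 (mod 5741).
Scan 842·4757^i mod 5741 for i = 0, 1, …:
  i=0: 842   i=1: 3917   i=2: 3624   i=3: 4886
  i=4: 3134   i=5: 4802   i=6: 5416   i=7: 4045
  i=8: 3974   i=9: 4946     …   i=25: 1872
  i=26: 813
Match at i=26, j=39: a = 26·76 + 39 = 2015.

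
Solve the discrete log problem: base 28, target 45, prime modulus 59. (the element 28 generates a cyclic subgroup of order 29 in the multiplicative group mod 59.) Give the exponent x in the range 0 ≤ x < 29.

14

Successive powers of 28 modulo 59:
  28^0=1  28^1=28  28^2=17  28^3=4  28^4=53  28^5=9
  28^6=16  28^7=35  28^8=36  28^9=5  28^10=22  28^11=26
  28^12=20  28^13=29  28^14=45
So 28^14 ≡ 45 (mod 59), giving x = 14.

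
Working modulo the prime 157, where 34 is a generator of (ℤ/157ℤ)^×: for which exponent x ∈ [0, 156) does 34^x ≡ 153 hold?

108

Baby-step giant-step with m = ceil(sqrt(156)) = 13.
Baby table (34^j mod 157 for j=0..12):
  0:1  1:34  2:57  3:54  4:109  5:95  6:90  7:77
  8:106  9:150  10:76  11:72  12:93
Giant step factor: 34^(-13) ≡ 50 (mod 157).
Scan 153·50^i mod 157 for i = 0, 1, …:
  i=0: 153   i=1: 114   i=2: 48   i=3: 45
  i=4: 52   i=5: 88   i=6: 4   i=7: 43
  i=8: 109
Match at i=8, j=4: x = 8·13 + 4 = 108.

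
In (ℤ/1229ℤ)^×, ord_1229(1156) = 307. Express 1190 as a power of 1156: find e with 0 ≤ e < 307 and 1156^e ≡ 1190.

Baby-step giant-step with m = ceil(sqrt(307)) = 18.
Baby table (1156^j mod 1229 for j=0..17):
  0:1  1:1156  2:413  3:576  4:967  5:691  6:1175  7:255
  8:1049  9:850  10:629  11:785  12:458  13:978  14:1117  15:802
  16:446  17:625
Giant step factor: 1156^(-18) ≡ 946 (mod 1229).
Scan 1190·946^i mod 1229 for i = 0, 1, …:
  i=0: 1190   i=1: 1205   i=2: 647   i=3: 20
  i=4: 485   i=5: 393   i=6: 620   i=7: 287
  i=8: 1122   i=9: 785
Match at i=9, j=11: e = 9·18 + 11 = 173.

173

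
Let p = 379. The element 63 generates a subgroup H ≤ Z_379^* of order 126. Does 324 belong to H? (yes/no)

324 ∈ ⟨63⟩ iff 324^126 ≡ 1 (mod 379), since |⟨63⟩| = 126.
324^126 mod 379 = 327.
Since 327 ≠ 1, 324 does not lie in the subgroup.

no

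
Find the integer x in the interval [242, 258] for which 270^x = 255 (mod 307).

Compute 270^242 mod 307 = 252, then multiply by 270 repeatedly:
  270^242=252  270^243=193  270^244=227  270^245=197  270^246=79
  270^247=147  270^248=87  270^249=158  270^250=294  270^251=174
  270^252=9  270^253=281  270^254=41  270^255=18  270^256=255
Found 255 at exponent 256.

256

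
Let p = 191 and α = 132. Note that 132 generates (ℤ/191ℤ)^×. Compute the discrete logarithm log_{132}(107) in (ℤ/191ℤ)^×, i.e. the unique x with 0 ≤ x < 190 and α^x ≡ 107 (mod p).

70

Baby-step giant-step with m = ceil(sqrt(190)) = 14.
Baby table (132^j mod 191 for j=0..13):
  0:1  1:132  2:43  3:137  4:130  5:161  6:51  7:47
  8:92  9:111  10:136  11:189  12:118  13:105
Giant step factor: 132^(-14) ≡ 23 (mod 191).
Scan 107·23^i mod 191 for i = 0, 1, …:
  i=0: 107   i=1: 169   i=2: 67   i=3: 13
  i=4: 108   i=5: 1
Match at i=5, j=0: x = 5·14 + 0 = 70.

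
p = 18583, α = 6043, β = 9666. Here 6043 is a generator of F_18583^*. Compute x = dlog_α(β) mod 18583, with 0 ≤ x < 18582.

4964

Baby-step giant-step with m = ceil(sqrt(18582)) = 137.
Baby table (6043^j mod 18583 for j=0..136):
  0:1  1:6043  2:2254  3:18166  4:7357  5:7815  6:6642  7:16909
  8:11753  9:17736  10:10487  11:4911  12:122  13:12509  14:14826  15:4875
  16:5570  17:5697  18:11255  19:185  20:2975  21:8164  22:15770  23:4486
  24:14884  25:2292  26:6221  27:94  28:10552  29:7463  30:16551  31:3987
  32:9873  33:11109  34:9891  35:8385  36:13297  37:879  38:15642  39:11468
  40:5117  41:18502  42:12258  43:3256  44:15194  45:17322  46:17390  47:905
  48:5513  49:14323  50:12858  51:5371  52:11035  53:8701  54:8836  55:6989
  56:13951  57:13405  58:3118  59:17495  60:3598  61:604  62:7704  63:4857
  64:8294  65:2291  66:178  67:16423  68:10969  69:106  70:8736  71:15928
  72:11547  73:17939  74:10738  75:16481  76:8386  77:757  78:3133  79:15225
  80:242  81:12932  82:6561  83:10584  84:15009  85:14347  86:9226  87:3718
  88:1027  89:18022  90:10566  91:17733  92:10941  93:16732  94:1373  95:9021
  96:9964  97:3532  98:10592  99:7604  100:13796  101:5890  102:6825  103:7798
  104:15409  105:15757  106:259  107:4165  108:7713  109:3495  110:9997  111:17121
  112:10642  113:12426  114:14998  115:3623  116:3015  117:8305  118:13015  119:6389
  120:11836  121:17564  122:11739  123:7466  124:16097  125:10749  126:8622  127:14597
  128:14753  129:9728  130:8275  131:17555  132:13101  133:5763  134:1267  135:285
  136:12619
Giant step factor: 6043^(-137) ≡ 16756 (mod 18583).
Scan 9666·16756^i mod 18583 for i = 0, 1, …:
  i=0: 9666   i=1: 12651   i=2: 3875   i=3: 498
  i=4: 721   i=5: 2126   i=6: 18228   i=7: 16763
  i=8: 17366   i=9: 12082     …   i=35: 12902
  i=36: 9873
Match at i=36, j=32: x = 36·137 + 32 = 4964.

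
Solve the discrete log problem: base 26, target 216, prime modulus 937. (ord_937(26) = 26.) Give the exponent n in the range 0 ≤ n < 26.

5

Successive powers of 26 modulo 937:
  26^0=1  26^1=26  26^2=676  26^3=710  26^4=657  26^5=216
So 26^5 ≡ 216 (mod 937), giving n = 5.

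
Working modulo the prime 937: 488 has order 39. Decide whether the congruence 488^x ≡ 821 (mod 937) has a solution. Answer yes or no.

no

821 ∈ ⟨488⟩ iff 821^39 ≡ 1 (mod 937), since |⟨488⟩| = 39.
821^39 mod 937 = 322.
Since 322 ≠ 1, 821 does not lie in the subgroup.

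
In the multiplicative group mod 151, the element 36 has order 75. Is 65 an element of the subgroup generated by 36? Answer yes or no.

65 ∈ ⟨36⟩ iff 65^75 ≡ 1 (mod 151), since |⟨36⟩| = 75.
65^75 mod 151 = 150.
Since 150 ≠ 1, 65 does not lie in the subgroup.

no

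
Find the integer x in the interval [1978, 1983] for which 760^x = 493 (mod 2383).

1981

Compute 760^1978 mod 2383 = 420, then multiply by 760 repeatedly:
  760^1978=420  760^1979=2261  760^1980=217  760^1981=493
Found 493 at exponent 1981.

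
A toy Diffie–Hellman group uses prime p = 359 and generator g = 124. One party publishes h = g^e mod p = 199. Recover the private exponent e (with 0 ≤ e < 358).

Baby-step giant-step with m = ceil(sqrt(358)) = 19.
Baby table (124^j mod 359 for j=0..18):
  0:1  1:124  2:298  3:334  4:131  5:89  6:266  7:315
  8:288  9:171  10:23  11:339  12:33  13:143  14:141  15:252
  16:15  17:65  18:162
Giant step factor: 124^(-19) ≡ 157 (mod 359).
Scan 199·157^i mod 359 for i = 0, 1, …:
  i=0: 199   i=1: 10   i=2: 134   i=3: 216
  i=4: 166   i=5: 214   i=6: 211   i=7: 99
  i=8: 106   i=9: 128   i=10: 351   i=11: 180
  i=12: 258   i=13: 298
Match at i=13, j=2: e = 13·19 + 2 = 249.

249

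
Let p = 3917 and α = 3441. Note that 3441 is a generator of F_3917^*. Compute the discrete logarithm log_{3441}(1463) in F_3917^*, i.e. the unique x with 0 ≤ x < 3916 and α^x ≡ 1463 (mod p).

Baby-step giant-step with m = ceil(sqrt(3916)) = 63.
Baby table (3441^j mod 3917 for j=0..62):
  0:1  1:3441  2:3307  3:502  4:3902  5:3223  6:1316  7:304
  8:225  9:2576  10:3762  11:3274  12:542  13:530  14:2325  15:1811
  16:3621  17:3801  18:378  19:254  20:523  21:1740  22:2164  23:107
  24:3906  25:1319  26:2793  27:2312  28:165  29:3717  30:1192  31:573
  32:1442  33:3000  34:1705  35:3156  36:1872  37:2004  38:1844  39:3581
  40:3256  41:1276  42:3676  43:1123  44:2081  45:445  46:3615  47:2740
  48:121  49:1159  50:613  51:1987  52:2102  53:2200  54:2556  55:1531
  56:3723  57:2253  58:830  59:537  60:2910  61:1458  62:3218
Giant step factor: 3441^(-63) ≡ 3403 (mod 3917).
Scan 1463·3403^i mod 3917 for i = 0, 1, …:
  i=0: 1463   i=1: 82   i=2: 939   i=3: 3062
  i=4: 766   i=5: 1893   i=6: 2331   i=7: 468
  i=8: 2302   i=9: 3623     …   i=24: 1581
  i=25: 2102
Match at i=25, j=52: x = 25·63 + 52 = 1627.

1627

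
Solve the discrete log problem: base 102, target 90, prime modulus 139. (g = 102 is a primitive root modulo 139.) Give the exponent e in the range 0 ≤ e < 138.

53

Baby-step giant-step with m = ceil(sqrt(138)) = 12.
Baby table (102^j mod 139 for j=0..11):
  0:1  1:102  2:118  3:82  4:24  5:85  6:52  7:22
  8:20  9:94  10:136  11:111
Giant step factor: 102^(-12) ≡ 64 (mod 139).
Scan 90·64^i mod 139 for i = 0, 1, …:
  i=0: 90   i=1: 61   i=2: 12   i=3: 73
  i=4: 85
Match at i=4, j=5: e = 4·12 + 5 = 53.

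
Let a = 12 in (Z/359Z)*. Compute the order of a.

The order of 12 must divide p − 1 = 358 = 2 · 179.
Divisors: 1, 2, 179, 358.
Check each in increasing order: 12^1 ≡ 12;  12^2 ≡ 144;  12^179 ≡ 1.
Smallest exponent giving 1 is 179.

179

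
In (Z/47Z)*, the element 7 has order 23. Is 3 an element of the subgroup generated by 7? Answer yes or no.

yes

⟨7⟩ has order 23; its elements mod 47 are {1, 2, 3, 4, 6, 7, 8, 9, 12, 14, 16, 17, 18, 21, 24, 25, 27, 28, 32, 34, 36, 37, 42}.
3 is in this set.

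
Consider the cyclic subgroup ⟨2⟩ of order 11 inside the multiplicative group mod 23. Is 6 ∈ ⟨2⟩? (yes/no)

6 ∈ ⟨2⟩ iff 6^11 ≡ 1 (mod 23), since |⟨2⟩| = 11.
6^11 mod 23 = 1.
Since 1 = 1, 6 lies in the subgroup.

yes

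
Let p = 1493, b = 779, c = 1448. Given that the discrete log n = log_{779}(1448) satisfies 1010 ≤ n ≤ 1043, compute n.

1021

Compute 779^1010 mod 1493 = 1054, then multiply by 779 repeatedly:
  779^1010=1054  779^1011=1409  779^1012=256  779^1013=855  779^1014=167
  779^1015=202  779^1016=593  779^1017=610  779^1018=416  779^1019=83
  779^1020=458  779^1021=1448
Found 1448 at exponent 1021.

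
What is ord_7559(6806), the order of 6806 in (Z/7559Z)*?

The order of 6806 must divide p − 1 = 7558 = 2 · 3779.
Divisors: 1, 2, 3779, 7558.
Check each in increasing order: 6806^1 ≡ 6806;  6806^2 ≡ 84;  6806^3779 ≡ 7558;  6806^7558 ≡ 1.
Smallest exponent giving 1 is 7558.

7558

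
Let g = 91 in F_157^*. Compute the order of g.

156

The order of 91 must divide p − 1 = 156 = 2^2 · 3 · 13.
Divisors: 1, 2, 3, 4, 6, 12, 13, 26, 39, 52, 78, 156.
Check each in increasing order: 91^1 ≡ 91;  91^2 ≡ 117;  91^3 ≡ 128;  91^4 ≡ 30;  91^6 ≡ 56;  91^12 ≡ 153;  91^13 ≡ 107;  91^26 ≡ 145;  91^39 ≡ 129;  91^52 ≡ 144;  91^78 ≡ 156;  91^156 ≡ 1.
Smallest exponent giving 1 is 156.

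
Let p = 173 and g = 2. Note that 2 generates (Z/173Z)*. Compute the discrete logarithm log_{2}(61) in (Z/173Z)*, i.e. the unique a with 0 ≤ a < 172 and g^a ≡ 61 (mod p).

13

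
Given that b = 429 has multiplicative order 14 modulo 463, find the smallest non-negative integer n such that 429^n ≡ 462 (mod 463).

Successive powers of 429 modulo 463:
  429^0=1  429^1=429  429^2=230  429^3=51  429^4=118  429^5=155
  429^6=286  429^7=462
So 429^7 ≡ 462 (mod 463), giving n = 7.

7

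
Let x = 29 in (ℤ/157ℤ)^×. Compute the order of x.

The order of 29 must divide p − 1 = 156 = 2^2 · 3 · 13.
Divisors: 1, 2, 3, 4, 6, 12, 13, 26, 39, 52, 78, 156.
Check each in increasing order: 29^1 ≡ 29;  29^2 ≡ 56;  29^3 ≡ 54;  29^4 ≡ 153;  29^6 ≡ 90;  29^12 ≡ 93;  29^13 ≡ 28;  29^26 ≡ 156;  29^39 ≡ 129;  29^52 ≡ 1.
Smallest exponent giving 1 is 52.

52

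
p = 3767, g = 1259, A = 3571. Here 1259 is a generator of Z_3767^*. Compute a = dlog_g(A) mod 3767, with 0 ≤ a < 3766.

Baby-step giant-step with m = ceil(sqrt(3766)) = 62.
Baby table (1259^j mod 3767 for j=0..61):
  0:1  1:1259  2:2941  3:3525  4:449  5:241  6:2059  7:585
  8:1950  9:2733  10:1576  11:2742  12:1606  13:2842  14:3195  15:3116
  16:1597  17:2812  18:3095  19:1527  20:1323  21:643  22:3399  23:29
  24:2608  25:2415  26:516  27:1720  28:3222  29:3206  30:1897  31:45
  32:150  33:500  34:411  35:1370  36:3311  37:2247  38:3723  39:1109
  40:2441  41:3114  42:2846  43:697  44:3579  45:629  46:841  47:292
  48:2229  49:3663  50:909  51:3030  52:2566  53:2275  54:1305  55:583
  56:3199  57:618  58:2060  59:1844  60:1124  61:2491
Giant step factor: 1259^(-62) ≡ 599 (mod 3767).
Scan 3571·599^i mod 3767 for i = 0, 1, …:
  i=0: 3571   i=1: 3140   i=2: 1127   i=3: 780
  i=4: 112   i=5: 3049   i=6: 3123   i=7: 2245
  i=8: 3703   i=9: 3101     …   i=39: 479
  i=40: 629
Match at i=40, j=45: a = 40·62 + 45 = 2525.

2525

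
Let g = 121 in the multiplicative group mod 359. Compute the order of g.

The order of 121 must divide p − 1 = 358 = 2 · 179.
Divisors: 1, 2, 179, 358.
Check each in increasing order: 121^1 ≡ 121;  121^2 ≡ 281;  121^179 ≡ 1.
Smallest exponent giving 1 is 179.

179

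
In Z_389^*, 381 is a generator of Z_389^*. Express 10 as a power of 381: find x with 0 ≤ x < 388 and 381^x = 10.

Baby-step giant-step with m = ceil(sqrt(388)) = 20.
Baby table (381^j mod 389 for j=0..19):
  0:1  1:381  2:64  3:266  4:206  5:297  6:347  7:336
  8:35  9:109  10:295  11:363  12:208  13:281  14:86  15:90
  16:58  17:314  18:211  19:257
Giant step factor: 381^(-20) ≡ 7 (mod 389).
Scan 10·7^i mod 389 for i = 0, 1, …:
  i=0: 10   i=1: 70   i=2: 101   i=3: 318
  i=4: 281
Match at i=4, j=13: x = 4·20 + 13 = 93.

93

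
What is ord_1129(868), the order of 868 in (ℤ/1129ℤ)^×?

1128

The order of 868 must divide p − 1 = 1128 = 2^3 · 3 · 47.
Divisors: 1, 2, 3, 4, 6, 8, 12, 24, 47, 94, 141, 188, 282, 376, 564, 1128.
Check each in increasing order: 868^1 ≡ 868;  868^2 ≡ 381;  868^3 ≡ 1040;  868^4 ≡ 649;  868^6 ≡ 18;  868^8 ≡ 84;  868^12 ≡ 324;  868^24 ≡ 1108;  868^47 ≡ 738;  868^94 ≡ 466;  868^141 ≡ 692;  868^188 ≡ 388;  868^282 ≡ 168;  868^376 ≡ 387;  868^564 ≡ 1128;  868^1128 ≡ 1.
Smallest exponent giving 1 is 1128.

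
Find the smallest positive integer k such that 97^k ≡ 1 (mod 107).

106

The order of 97 must divide p − 1 = 106 = 2 · 53.
Divisors: 1, 2, 53, 106.
Check each in increasing order: 97^1 ≡ 97;  97^2 ≡ 100;  97^53 ≡ 106;  97^106 ≡ 1.
Smallest exponent giving 1 is 106.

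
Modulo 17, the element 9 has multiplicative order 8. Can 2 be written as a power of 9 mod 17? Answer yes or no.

2 ∈ ⟨9⟩ iff 2^8 ≡ 1 (mod 17), since |⟨9⟩| = 8.
2^8 mod 17 = 1.
Since 1 = 1, 2 lies in the subgroup.

yes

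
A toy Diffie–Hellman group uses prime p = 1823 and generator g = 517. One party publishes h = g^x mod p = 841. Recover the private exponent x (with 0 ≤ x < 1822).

Baby-step giant-step with m = ceil(sqrt(1822)) = 43.
Baby table (517^j mod 1823 for j=0..42):
  0:1  1:517  2:1131  3:1367  4:1238  5:173  6:114  7:602
  8:1324  9:883  10:761  11:1492  12:235  13:1177  14:1450  15:397
  16:1073  17:549  18:1268  19:1099  20:1230  21:1506  22:181  23:604
  24:535  25:1322  26:1672  27:322  28:581  29:1405  30:831  31:1222
  32:1016  33:248  34:606  35:1569  36:1761  37:760  38:975  39:927
  40:1633  41:212  42:224
Giant step factor: 517^(-43) ≡ 403 (mod 1823).
Scan 841·403^i mod 1823 for i = 0, 1, …:
  i=0: 841   i=1: 1668   i=2: 1340   i=3: 412
  i=4: 143   i=5: 1116   i=6: 1290   i=7: 315
  i=8: 1158   i=9: 1809     …   i=30: 306
  i=31: 1177
Match at i=31, j=13: x = 31·43 + 13 = 1346.

1346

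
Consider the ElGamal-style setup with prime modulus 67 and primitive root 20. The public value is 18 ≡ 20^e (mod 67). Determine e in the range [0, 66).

59

Baby-step giant-step with m = ceil(sqrt(66)) = 9.
Baby table (20^j mod 67 for j=0..8):
  0:1  1:20  2:65  3:27  4:4  5:13  6:59  7:41
  8:16
Giant step factor: 20^(-9) ≡ 58 (mod 67).
Scan 18·58^i mod 67 for i = 0, 1, …:
  i=0: 18   i=1: 39   i=2: 51   i=3: 10
  i=4: 44   i=5: 6   i=6: 13
Match at i=6, j=5: e = 6·9 + 5 = 59.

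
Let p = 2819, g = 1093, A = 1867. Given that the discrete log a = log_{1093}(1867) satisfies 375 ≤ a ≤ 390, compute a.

Compute 1093^375 mod 2819 = 2484, then multiply by 1093 repeatedly:
  1093^375=2484  1093^376=315  1093^377=377  1093^378=487  1093^379=2319
  1093^380=386  1093^381=1867
Found 1867 at exponent 381.

381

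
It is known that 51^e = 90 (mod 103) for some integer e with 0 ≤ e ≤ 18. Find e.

Compute 51^0 mod 103 = 1, then multiply by 51 repeatedly:
  51^0=1  51^1=51  51^2=26  51^3=90
Found 90 at exponent 3.

3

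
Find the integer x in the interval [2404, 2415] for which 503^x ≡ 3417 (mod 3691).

2404

Compute 503^2404 mod 3691 = 3417, then multiply by 503 repeatedly:
  503^2404=3417
Found 3417 at exponent 2404.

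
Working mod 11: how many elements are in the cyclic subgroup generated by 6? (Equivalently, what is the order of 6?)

10

The order of 6 must divide p − 1 = 10 = 2 · 5.
Divisors: 1, 2, 5, 10.
Check each in increasing order: 6^1 ≡ 6;  6^2 ≡ 3;  6^5 ≡ 10;  6^10 ≡ 1.
Smallest exponent giving 1 is 10.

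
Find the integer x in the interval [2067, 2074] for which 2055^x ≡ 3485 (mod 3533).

Compute 2055^2067 mod 3533 = 2029, then multiply by 2055 repeatedly:
  2055^2067=2029  2055^2068=655  2055^2069=3485
Found 3485 at exponent 2069.

2069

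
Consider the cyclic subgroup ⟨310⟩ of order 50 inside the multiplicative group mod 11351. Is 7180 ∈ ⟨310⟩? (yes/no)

no

7180 ∈ ⟨310⟩ iff 7180^50 ≡ 1 (mod 11351), since |⟨310⟩| = 50.
7180^50 mod 11351 = 8321.
Since 8321 ≠ 1, 7180 does not lie in the subgroup.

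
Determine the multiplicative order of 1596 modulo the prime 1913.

239

The order of 1596 must divide p − 1 = 1912 = 2^3 · 239.
Divisors: 1, 2, 4, 8, 239, 478, 956, 1912.
Check each in increasing order: 1596^1 ≡ 1596;  1596^2 ≡ 1013;  1596^4 ≡ 801;  1596^8 ≡ 746;  1596^239 ≡ 1.
Smallest exponent giving 1 is 239.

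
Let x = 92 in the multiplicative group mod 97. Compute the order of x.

96

The order of 92 must divide p − 1 = 96 = 2^5 · 3.
Divisors: 1, 2, 3, 4, 6, 8, 12, 16, 24, 32, 48, 96.
Check each in increasing order: 92^1 ≡ 92;  92^2 ≡ 25;  92^3 ≡ 69;  92^4 ≡ 43;  92^6 ≡ 8;  92^8 ≡ 6;  92^12 ≡ 64;  92^16 ≡ 36;  92^24 ≡ 22;  92^32 ≡ 35;  92^48 ≡ 96;  92^96 ≡ 1.
Smallest exponent giving 1 is 96.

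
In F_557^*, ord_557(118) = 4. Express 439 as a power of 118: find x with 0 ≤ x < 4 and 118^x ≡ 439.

3

Successive powers of 118 modulo 557:
  118^0=1  118^1=118  118^2=556  118^3=439
So 118^3 ≡ 439 (mod 557), giving x = 3.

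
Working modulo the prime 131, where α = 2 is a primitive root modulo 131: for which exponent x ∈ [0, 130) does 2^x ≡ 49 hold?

62

Baby-step giant-step with m = ceil(sqrt(130)) = 12.
Baby table (2^j mod 131 for j=0..11):
  0:1  1:2  2:4  3:8  4:16  5:32  6:64  7:128
  8:125  9:119  10:107  11:83
Giant step factor: 2^(-12) ≡ 15 (mod 131).
Scan 49·15^i mod 131 for i = 0, 1, …:
  i=0: 49   i=1: 80   i=2: 21   i=3: 53
  i=4: 9   i=5: 4
Match at i=5, j=2: x = 5·12 + 2 = 62.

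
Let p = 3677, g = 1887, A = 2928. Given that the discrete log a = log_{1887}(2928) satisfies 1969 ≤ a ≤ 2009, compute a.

Compute 1887^1969 mod 3677 = 2550, then multiply by 1887 repeatedly:
  1887^1969=2550  1887^1970=2334  1887^1971=2889  1887^1972=2229  1887^1973=3312
  1887^1974=2521  1887^1975=2766  1887^1976=1779  1887^1977=3549  1887^1978=1146
  1887^1979=426  1887^1980=2276  1887^1981=76  1887^1982=9  1887^1983=2275
  1887^1984=1866  1887^1985=2253  1887^1986=799  1887^1987=143  1887^1988=1420
  1887^1989=2684  1887^1990=1479  1887^1991=30  1887^1992=1455  1887^1993=2543
  1887^1994=156  1887^1995=212  1887^1996=2928
Found 2928 at exponent 1996.

1996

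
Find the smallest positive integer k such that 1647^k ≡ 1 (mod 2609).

2608

The order of 1647 must divide p − 1 = 2608 = 2^4 · 163.
Divisors: 1, 2, 4, 8, 16, 163, 326, 652, 1304, 2608.
Check each in increasing order: 1647^1 ≡ 1647;  1647^2 ≡ 1858;  1647^4 ≡ 457;  1647^8 ≡ 129;  1647^16 ≡ 987;  1647^163 ≡ 1866;  1647^326 ≡ 1550;  1647^652 ≡ 2220;  1647^1304 ≡ 2608;  1647^2608 ≡ 1.
Smallest exponent giving 1 is 2608.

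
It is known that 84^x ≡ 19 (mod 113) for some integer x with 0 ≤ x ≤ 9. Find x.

3

Compute 84^0 mod 113 = 1, then multiply by 84 repeatedly:
  84^0=1  84^1=84  84^2=50  84^3=19
Found 19 at exponent 3.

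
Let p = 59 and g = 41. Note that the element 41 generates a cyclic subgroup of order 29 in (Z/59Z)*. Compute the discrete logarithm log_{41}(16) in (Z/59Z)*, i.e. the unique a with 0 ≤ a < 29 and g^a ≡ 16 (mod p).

21

Successive powers of 41 modulo 59:
  41^0=1  41^1=41  41^2=29  41^3=9  41^4=15  41^5=25
  41^6=22  41^7=17  41^8=48  41^9=21  41^10=35  41^11=19
  41^12=12  41^13=20  41^14=53  41^15=49  41^16=3  41^17=5
  41^18=28  41^19=27  41^20=45  41^21=16
So 41^21 ≡ 16 (mod 59), giving a = 21.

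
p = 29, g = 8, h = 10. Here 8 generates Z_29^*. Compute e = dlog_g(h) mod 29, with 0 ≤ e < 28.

Successive powers of 8 modulo 29:
  8^0=1  8^1=8  8^2=6  8^3=19  8^4=7  8^5=27
  8^6=13  8^7=17  8^8=20  8^9=15  8^10=4  8^11=3
  8^12=24  8^13=18  8^14=28  8^15=21  8^16=23  8^17=10
So 8^17 ≡ 10 (mod 29), giving e = 17.

17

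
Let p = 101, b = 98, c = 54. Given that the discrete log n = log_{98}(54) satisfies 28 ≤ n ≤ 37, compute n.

Compute 98^28 mod 101 = 68, then multiply by 98 repeatedly:
  98^28=68  98^29=99  98^30=6  98^31=83  98^32=54
Found 54 at exponent 32.

32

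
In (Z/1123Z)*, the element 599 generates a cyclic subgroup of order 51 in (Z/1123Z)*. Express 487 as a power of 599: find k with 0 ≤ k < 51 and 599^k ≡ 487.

21

Successive powers of 599 modulo 1123:
  599^0=1  599^1=599  599^2=564  599^3=936  599^4=287  599^5=94
  599^6=156  599^7=235  599^8=390  599^9=26  599^10=975  599^11=65
  599^12=753  599^13=724  599^14=198  599^15=687  599^16=495  599^17=33
  599^18=676  599^19=644  599^20=567  599^21=487
So 599^21 ≡ 487 (mod 1123), giving k = 21.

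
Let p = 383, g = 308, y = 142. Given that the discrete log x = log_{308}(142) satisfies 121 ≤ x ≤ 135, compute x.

Compute 308^121 mod 383 = 376, then multiply by 308 repeatedly:
  308^121=376  308^122=142
Found 142 at exponent 122.

122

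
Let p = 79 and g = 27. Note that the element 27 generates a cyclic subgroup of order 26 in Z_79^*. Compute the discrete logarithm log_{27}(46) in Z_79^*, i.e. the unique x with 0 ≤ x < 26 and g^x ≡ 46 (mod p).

10

Successive powers of 27 modulo 79:
  27^0=1  27^1=27  27^2=18  27^3=12  27^4=8  27^5=58
  27^6=65  27^7=17  27^8=64  27^9=69  27^10=46
So 27^10 ≡ 46 (mod 79), giving x = 10.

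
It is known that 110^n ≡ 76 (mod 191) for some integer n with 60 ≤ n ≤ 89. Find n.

61

Compute 110^60 mod 191 = 25, then multiply by 110 repeatedly:
  110^60=25  110^61=76
Found 76 at exponent 61.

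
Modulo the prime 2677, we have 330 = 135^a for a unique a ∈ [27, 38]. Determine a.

36

Compute 135^27 mod 2677 = 2443, then multiply by 135 repeatedly:
  135^27=2443  135^28=534  135^29=2488  135^30=1255  135^31=774
  135^32=87  135^33=1037  135^34=791  135^35=2382  135^36=330
Found 330 at exponent 36.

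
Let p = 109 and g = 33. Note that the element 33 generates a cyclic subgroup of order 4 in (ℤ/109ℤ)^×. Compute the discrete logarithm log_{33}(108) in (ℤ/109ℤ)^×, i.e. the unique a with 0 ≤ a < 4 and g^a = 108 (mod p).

Successive powers of 33 modulo 109:
  33^0=1  33^1=33  33^2=108
So 33^2 ≡ 108 (mod 109), giving a = 2.

2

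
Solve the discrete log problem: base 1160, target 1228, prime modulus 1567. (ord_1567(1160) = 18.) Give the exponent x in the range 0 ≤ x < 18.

Successive powers of 1160 modulo 1567:
  1160^0=1  1160^1=1160  1160^2=1114  1160^3=1032  1160^4=1499  1160^5=1037
  1160^6=1031  1160^7=339  1160^8=1490  1160^9=1566  1160^10=407  1160^11=453
  1160^12=535  1160^13=68  1160^14=530  1160^15=536  1160^16=1228
So 1160^16 ≡ 1228 (mod 1567), giving x = 16.

16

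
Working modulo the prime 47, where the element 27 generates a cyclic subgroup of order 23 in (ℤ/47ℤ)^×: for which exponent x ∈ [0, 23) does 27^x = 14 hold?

Successive powers of 27 modulo 47:
  27^0=1  27^1=27  27^2=24  27^3=37  27^4=12  27^5=42
  27^6=6  27^7=21  27^8=3  27^9=34  27^10=25  27^11=17
  27^12=36  27^13=32  27^14=18  27^15=16  27^16=9  27^17=8
  27^18=28  27^19=4  27^20=14
So 27^20 ≡ 14 (mod 47), giving x = 20.

20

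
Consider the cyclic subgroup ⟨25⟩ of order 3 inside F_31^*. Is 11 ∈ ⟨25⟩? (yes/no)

11 ∈ ⟨25⟩ iff 11^3 ≡ 1 (mod 31), since |⟨25⟩| = 3.
11^3 mod 31 = 29.
Since 29 ≠ 1, 11 does not lie in the subgroup.

no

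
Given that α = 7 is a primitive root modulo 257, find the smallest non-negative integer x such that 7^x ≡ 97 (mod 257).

11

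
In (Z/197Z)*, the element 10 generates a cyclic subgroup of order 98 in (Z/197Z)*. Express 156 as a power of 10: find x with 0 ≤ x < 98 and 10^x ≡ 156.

72

Baby-step giant-step with m = ceil(sqrt(98)) = 10.
Baby table (10^j mod 197 for j=0..9):
  0:1  1:10  2:100  3:15  4:150  5:121  6:28  7:83
  8:42  9:26
Giant step factor: 10^(-10) ≡ 172 (mod 197).
Scan 156·172^i mod 197 for i = 0, 1, …:
  i=0: 156   i=1: 40   i=2: 182   i=3: 178
  i=4: 81   i=5: 142   i=6: 193   i=7: 100
Match at i=7, j=2: x = 7·10 + 2 = 72.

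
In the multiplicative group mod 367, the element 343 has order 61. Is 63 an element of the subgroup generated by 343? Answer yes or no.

63 ∈ ⟨343⟩ iff 63^61 ≡ 1 (mod 367), since |⟨343⟩| = 61.
63^61 mod 367 = 1.
Since 1 = 1, 63 lies in the subgroup.

yes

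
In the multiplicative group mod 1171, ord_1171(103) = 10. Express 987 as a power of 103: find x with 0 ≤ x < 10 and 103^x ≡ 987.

Successive powers of 103 modulo 1171:
  103^0=1  103^1=103  103^2=70  103^3=184  103^4=216  103^5=1170
  103^6=1068  103^7=1101  103^8=987
So 103^8 ≡ 987 (mod 1171), giving x = 8.

8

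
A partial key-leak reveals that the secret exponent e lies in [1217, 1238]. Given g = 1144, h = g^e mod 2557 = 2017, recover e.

Compute 1144^1217 mod 2557 = 2081, then multiply by 1144 repeatedly:
  1144^1217=2081  1144^1218=97  1144^1219=1017  1144^1220=13  1144^1221=2087
  1144^1222=1847  1144^1223=886  1144^1224=1012  1144^1225=1964  1144^1226=1770
  1144^1227=2293  1144^1228=2267  1144^1229=650  1144^1230=2070  1144^1231=298
  1144^1232=831  1144^1233=2017
Found 2017 at exponent 1233.

1233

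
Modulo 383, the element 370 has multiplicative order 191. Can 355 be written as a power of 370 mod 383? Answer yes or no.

355 ∈ ⟨370⟩ iff 355^191 ≡ 1 (mod 383), since |⟨370⟩| = 191.
355^191 mod 383 = 382.
Since 382 ≠ 1, 355 does not lie in the subgroup.

no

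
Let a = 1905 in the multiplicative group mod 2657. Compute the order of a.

1328

The order of 1905 must divide p − 1 = 2656 = 2^5 · 83.
Divisors: 1, 2, 4, 8, 16, 32, 83, 166, 332, 664, 1328, 2656.
Check each in increasing order: 1905^1 ≡ 1905;  1905^2 ≡ 2220;  1905^4 ≡ 2322;  1905^8 ≡ 631;  1905^16 ≡ 2268;  1905^32 ≡ 2529;  1905^83 ≡ 960;  1905^166 ≡ 2278;  1905^332 ≡ 163;  1905^664 ≡ 2656;  1905^1328 ≡ 1.
Smallest exponent giving 1 is 1328.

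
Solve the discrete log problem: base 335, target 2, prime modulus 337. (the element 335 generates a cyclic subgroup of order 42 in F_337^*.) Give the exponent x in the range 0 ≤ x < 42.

22

Successive powers of 335 modulo 337:
  335^0=1  335^1=335  335^2=4  335^3=329  335^4=16  335^5=305
  335^6=64  335^7=209  335^8=256  335^9=162  335^10=13  335^11=311
  335^12=52  335^13=233  335^14=208  335^15=258  335^16=158  335^17=21
  335^18=295  335^19=84  335^20=169  335^21=336  335^22=2
So 335^22 ≡ 2 (mod 337), giving x = 22.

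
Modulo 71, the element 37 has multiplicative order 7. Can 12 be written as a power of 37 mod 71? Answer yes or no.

⟨37⟩ has order 7; its elements mod 71 are {1, 20, 30, 32, 37, 45, 48}.
12 is not in this set.

no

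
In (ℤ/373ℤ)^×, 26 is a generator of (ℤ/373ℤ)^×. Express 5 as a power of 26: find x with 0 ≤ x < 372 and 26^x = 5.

55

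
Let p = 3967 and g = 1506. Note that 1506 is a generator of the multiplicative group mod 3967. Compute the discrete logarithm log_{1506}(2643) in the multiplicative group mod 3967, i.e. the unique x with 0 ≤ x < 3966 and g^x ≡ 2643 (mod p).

1563

Baby-step giant-step with m = ceil(sqrt(3966)) = 63.
Baby table (1506^j mod 3967 for j=0..62):
  0:1  1:1506  2:2879  3:3810  4:1578  5:235  6:847  7:2175
  8:2775  9:1899  10:3654  11:695  12:3349  13:1537  14:1961  15:1818
  16:678  17:1549  18:198  19:663  20:2761  21:650  22:3018  23:2893
  24:1092  25:2214  26:2004  27:3104  28:1498  29:2732  30:613  31:2834
  32:3479  33:2934  34:3333  35:1243  36:3501  37:363  38:3199  39:1756
  40:2514  41:1566  42:1998  43:2002  44:92  45:3674  46:3046  47:1424
  48:2364  49:1785  50:2551  51:1750  52:1412  53:160  54:2940  55:468
  56:2649  57:2559  58:1897  59:642  60:2871  61:3663  62:2348
Giant step factor: 1506^(-63) ≡ 588 (mod 3967).
Scan 2643·588^i mod 3967 for i = 0, 1, …:
  i=0: 2643   i=1: 2987   i=2: 2942   i=3: 284
  i=4: 378   i=5: 112   i=6: 2384   i=7: 1441
  i=8: 2337   i=9: 1574     …   i=23: 2931
  i=24: 1750
Match at i=24, j=51: x = 24·63 + 51 = 1563.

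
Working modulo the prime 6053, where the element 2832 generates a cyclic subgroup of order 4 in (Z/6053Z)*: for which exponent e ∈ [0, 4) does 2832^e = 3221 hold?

Successive powers of 2832 modulo 6053:
  2832^0=1  2832^1=2832  2832^2=6052  2832^3=3221
So 2832^3 ≡ 3221 (mod 6053), giving e = 3.

3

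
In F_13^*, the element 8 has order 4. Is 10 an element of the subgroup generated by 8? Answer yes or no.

no

⟨8⟩ has order 4; its elements mod 13 are {1, 5, 8, 12}.
10 is not in this set.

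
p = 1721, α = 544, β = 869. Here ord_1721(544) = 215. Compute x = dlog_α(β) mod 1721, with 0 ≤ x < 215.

Baby-step giant-step with m = ceil(sqrt(215)) = 15.
Baby table (544^j mod 1721 for j=0..14):
  0:1  1:544  2:1645  3:1681  4:613  5:1319  6:1600  7:1295
  8:591  9:1398  10:1551  11:454  12:873  13:1637  14:771
Giant step factor: 544^(-15) ≡ 623 (mod 1721).
Scan 869·623^i mod 1721 for i = 0, 1, …:
  i=0: 869   i=1: 993   i=2: 800   i=3: 1031
  i=4: 380   i=5: 963   i=6: 1041   i=7: 1447
  i=8: 1398
Match at i=8, j=9: x = 8·15 + 9 = 129.

129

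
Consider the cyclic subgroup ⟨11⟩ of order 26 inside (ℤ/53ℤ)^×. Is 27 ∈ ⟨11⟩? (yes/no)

no

27 ∈ ⟨11⟩ iff 27^26 ≡ 1 (mod 53), since |⟨11⟩| = 26.
27^26 mod 53 = 52.
Since 52 ≠ 1, 27 does not lie in the subgroup.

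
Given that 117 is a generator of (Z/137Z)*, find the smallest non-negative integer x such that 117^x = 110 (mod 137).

Baby-step giant-step with m = ceil(sqrt(136)) = 12.
Baby table (117^j mod 137 for j=0..11):
  0:1  1:117  2:126  3:83  4:121  5:46  6:39  7:42
  8:119  9:86  10:61  11:13
Giant step factor: 117^(-12) ≡ 49 (mod 137).
Scan 110·49^i mod 137 for i = 0, 1, …:
  i=0: 110   i=1: 47   i=2: 111   i=3: 96
  i=4: 46
Match at i=4, j=5: x = 4·12 + 5 = 53.

53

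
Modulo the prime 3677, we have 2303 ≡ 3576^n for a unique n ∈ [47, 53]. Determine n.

51

Compute 3576^47 mod 3677 = 177, then multiply by 3576 repeatedly:
  3576^47=177  3576^48=508  3576^49=170  3576^50=1215  3576^51=2303
Found 2303 at exponent 51.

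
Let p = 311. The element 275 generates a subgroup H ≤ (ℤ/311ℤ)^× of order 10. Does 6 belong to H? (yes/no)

yes

6 ∈ ⟨275⟩ iff 6^10 ≡ 1 (mod 311), since |⟨275⟩| = 10.
6^10 mod 311 = 1.
Since 1 = 1, 6 lies in the subgroup.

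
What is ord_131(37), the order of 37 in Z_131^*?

130

The order of 37 must divide p − 1 = 130 = 2 · 5 · 13.
Divisors: 1, 2, 5, 10, 13, 26, 65, 130.
Check each in increasing order: 37^1 ≡ 37;  37^2 ≡ 59;  37^5 ≡ 24;  37^10 ≡ 52;  37^13 ≡ 70;  37^26 ≡ 53;  37^65 ≡ 130;  37^130 ≡ 1.
Smallest exponent giving 1 is 130.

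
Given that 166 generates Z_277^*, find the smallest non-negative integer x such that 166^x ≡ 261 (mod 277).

102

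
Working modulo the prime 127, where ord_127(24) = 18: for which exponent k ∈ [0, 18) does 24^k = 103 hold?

10

Successive powers of 24 modulo 127:
  24^0=1  24^1=24  24^2=68  24^3=108  24^4=52  24^5=105
  24^6=107  24^7=28  24^8=37  24^9=126  24^10=103
So 24^10 ≡ 103 (mod 127), giving k = 10.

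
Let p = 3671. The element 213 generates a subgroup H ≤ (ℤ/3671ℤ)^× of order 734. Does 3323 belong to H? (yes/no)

3323 ∈ ⟨213⟩ iff 3323^734 ≡ 1 (mod 3671), since |⟨213⟩| = 734.
3323^734 mod 3671 = 1.
Since 1 = 1, 3323 lies in the subgroup.

yes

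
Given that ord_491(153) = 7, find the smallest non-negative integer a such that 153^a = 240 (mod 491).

Successive powers of 153 modulo 491:
  153^0=1  153^1=153  153^2=332  153^3=223  153^4=240
So 153^4 ≡ 240 (mod 491), giving a = 4.

4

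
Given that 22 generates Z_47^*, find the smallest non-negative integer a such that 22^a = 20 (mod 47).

Baby-step giant-step with m = ceil(sqrt(46)) = 7.
Baby table (22^j mod 47 for j=0..6):
  0:1  1:22  2:14  3:26  4:8  5:35  6:18
Giant step factor: 22^(-7) ≡ 40 (mod 47).
Scan 20·40^i mod 47 for i = 0, 1, …:
  i=0: 20   i=1: 1
Match at i=1, j=0: a = 1·7 + 0 = 7.

7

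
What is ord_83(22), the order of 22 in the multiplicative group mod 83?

82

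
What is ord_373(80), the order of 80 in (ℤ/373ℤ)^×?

372

The order of 80 must divide p − 1 = 372 = 2^2 · 3 · 31.
Divisors: 1, 2, 3, 4, 6, 12, 31, 62, 93, 124, 186, 372.
Check each in increasing order: 80^1 ≡ 80;  80^2 ≡ 59;  80^3 ≡ 244;  80^4 ≡ 124;  80^6 ≡ 229;  80^12 ≡ 221;  80^31 ≡ 173;  80^62 ≡ 89;  80^93 ≡ 104;  80^124 ≡ 88;  80^186 ≡ 372;  80^372 ≡ 1.
Smallest exponent giving 1 is 372.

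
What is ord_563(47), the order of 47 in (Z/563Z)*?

281

The order of 47 must divide p − 1 = 562 = 2 · 281.
Divisors: 1, 2, 281, 562.
Check each in increasing order: 47^1 ≡ 47;  47^2 ≡ 520;  47^281 ≡ 1.
Smallest exponent giving 1 is 281.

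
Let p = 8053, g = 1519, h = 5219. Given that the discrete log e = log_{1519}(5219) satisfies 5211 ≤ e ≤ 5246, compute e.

Compute 1519^5211 mod 8053 = 3200, then multiply by 1519 repeatedly:
  1519^5211=3200  1519^5212=4841  1519^5213=1090  1519^5214=4845  1519^5215=7166
  1519^5216=5551  1519^5217=478  1519^5218=1312  1519^5219=3837  1519^5220=6084
  1519^5221=4805  1519^5222=2777  1519^5223=6544  1519^5224=2934  1519^5225=3437
  1519^5226=2459  1519^5227=6682  1519^5228=3178  1519^5229=3635  1519^5230=5260
  1519^5231=1364  1519^5232=2295  1519^5233=7209  1519^5234=6444  1519^5235=4041
  1519^5236=1893  1519^5237=546  1519^5238=7968  1519^5239=7786  1519^5240=5130
  1519^5241=5219
Found 5219 at exponent 5241.

5241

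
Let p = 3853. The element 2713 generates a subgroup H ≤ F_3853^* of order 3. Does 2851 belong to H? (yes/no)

2851 ∈ ⟨2713⟩ iff 2851^3 ≡ 1 (mod 3853), since |⟨2713⟩| = 3.
2851^3 mod 3853 = 2439.
Since 2439 ≠ 1, 2851 does not lie in the subgroup.

no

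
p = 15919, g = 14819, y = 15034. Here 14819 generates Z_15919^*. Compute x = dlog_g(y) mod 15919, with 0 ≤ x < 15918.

6849

Baby-step giant-step with m = ceil(sqrt(15918)) = 127.
Baby table (14819^j mod 15919 for j=0..126):
  0:1  1:14819  2:156  3:3509  4:8417  5:6158  6:7694  7:5508
  8:6339  9:15541  10:1906  11:4708  12:10794  13:2174  14:12369  15:4845
  16:3365  17:7627  18:15532  19:11806  20:3304  21:11051  22:6016  23:4704
  24:15194  25:1550  26:14252  27:3015  28:10571  29:8689  30:9419  31:2369
  32:4816  33:3427  34:3103  35:9285  36:6498  37:15750  38:10791  39:5474
  40:11901  41:10237  42:9952  43:5072  44:8369  45:11201  46:206  47:12185
  48:298  49:6499  50:14650  51:10947  52:8983  53:4399  54:476  55:1727
  56:10580  57:14708  58:10823  59:2112  60:974  61:11092  62:8673  63:11100
  64:15792  65:12348  66:12026  67:89  68:13533  69:13884  70:9840  71:920
  72:6816  73:249  74:12642  75:7006  76:14115  77:10444  78:5118  79:5526
  80:2458  81:2430  82:1392  83:12943  84:10205  85:13314  86:80  87:7514
  88:12480  89:10097  90:4762  91:15070  92:10598  93:10827  94:13631  95:1598
  96:9209  97:10503  98:3894  99:14730  100:2542  101:5544  102:14496  103:5238
  104:878  105:5259  106:9616  107:8535  108:3710  109:10183  110:5676  111:12567
  112:9911  113:2415  114:1973  115:10603  116:5327  117:14411  118:3224  119:3537
  120:9455  121:10526  122:10432  123:2399  124:3654  125:8107  126:12859
Giant step factor: 14819^(-127) ≡ 3785 (mod 15919).
Scan 15034·3785^i mod 15919 for i = 0, 1, …:
  i=0: 15034   i=1: 9184   i=2: 10263   i=3: 3095
  i=4: 14110   i=5: 14024   i=6: 6894   i=7: 2549
  i=8: 1051   i=9: 14204     …   i=52: 1700
  i=53: 3224
Match at i=53, j=118: x = 53·127 + 118 = 6849.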